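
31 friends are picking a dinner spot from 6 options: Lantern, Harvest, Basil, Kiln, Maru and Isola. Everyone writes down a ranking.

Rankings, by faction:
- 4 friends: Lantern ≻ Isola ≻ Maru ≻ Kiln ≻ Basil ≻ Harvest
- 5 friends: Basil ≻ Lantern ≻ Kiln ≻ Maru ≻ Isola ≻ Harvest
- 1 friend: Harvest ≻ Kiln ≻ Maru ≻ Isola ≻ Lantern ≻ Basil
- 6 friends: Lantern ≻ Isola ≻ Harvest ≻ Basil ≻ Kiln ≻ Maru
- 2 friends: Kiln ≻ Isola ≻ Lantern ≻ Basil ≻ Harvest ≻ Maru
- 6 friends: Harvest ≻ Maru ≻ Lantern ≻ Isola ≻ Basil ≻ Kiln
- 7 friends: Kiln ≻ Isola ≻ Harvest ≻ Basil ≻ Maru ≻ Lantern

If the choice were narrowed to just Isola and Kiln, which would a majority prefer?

Ballots ranking Isola above Kiln: 4 + 6 + 6 = 16.
Ballots ranking Kiln above Isola: 31 − 16 = 15.
Isola wins the head-to-head 16–15.

Isola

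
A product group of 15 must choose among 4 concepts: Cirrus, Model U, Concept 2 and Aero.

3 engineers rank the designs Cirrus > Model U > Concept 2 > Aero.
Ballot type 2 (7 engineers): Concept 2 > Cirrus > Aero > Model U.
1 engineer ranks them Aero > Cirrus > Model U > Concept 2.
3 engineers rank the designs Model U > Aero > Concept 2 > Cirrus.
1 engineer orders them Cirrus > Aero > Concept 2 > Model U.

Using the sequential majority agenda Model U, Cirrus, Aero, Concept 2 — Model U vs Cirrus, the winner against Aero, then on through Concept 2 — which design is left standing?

Concept 2

Round 1: Model U vs Cirrus — 3–12, Cirrus advances.
Round 2: Cirrus vs Aero — 11–4, Cirrus advances.
Round 3: Cirrus vs Concept 2 — 5–10, Concept 2 advances.
Concept 2 survives the agenda.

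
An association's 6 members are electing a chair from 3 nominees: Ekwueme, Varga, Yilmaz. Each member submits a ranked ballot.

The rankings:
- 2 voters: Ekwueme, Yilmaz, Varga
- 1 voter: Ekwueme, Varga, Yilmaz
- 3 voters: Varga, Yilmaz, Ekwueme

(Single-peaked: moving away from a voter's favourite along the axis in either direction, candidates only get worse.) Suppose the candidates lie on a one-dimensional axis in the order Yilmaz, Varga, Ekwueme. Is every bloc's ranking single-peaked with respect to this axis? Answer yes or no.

Axis positions: Yilmaz=1, Varga=2, Ekwueme=3.
Bloc 1: ranking walks positions 3-1-2; Yilmaz is ranked above Varga even though Varga lies between Yilmaz and the peak Ekwueme on the axis — preferences dip and rise again. Not single-peaked.
Bloc 2 (peak Ekwueme at position 3): ranking walks positions 3-2-1, expanding outward from the peak — single-peaked.
Bloc 3 (peak Varga at position 2): ranking walks positions 2-1-3, expanding outward from the peak — single-peaked.
Bloc 1 violates single-peakedness, so the profile is not single-peaked on this axis.

no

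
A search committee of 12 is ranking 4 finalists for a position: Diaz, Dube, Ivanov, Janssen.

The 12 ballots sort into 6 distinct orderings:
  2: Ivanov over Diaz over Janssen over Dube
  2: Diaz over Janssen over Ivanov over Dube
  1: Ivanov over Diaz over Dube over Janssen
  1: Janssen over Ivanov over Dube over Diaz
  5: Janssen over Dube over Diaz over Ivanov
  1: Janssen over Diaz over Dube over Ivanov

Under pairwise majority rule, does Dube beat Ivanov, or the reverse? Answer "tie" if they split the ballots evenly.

tie

Ballots ranking Dube above Ivanov: 5 + 1 = 6.
Ballots ranking Ivanov above Dube: 12 − 6 = 6.
6–6: the pair ties.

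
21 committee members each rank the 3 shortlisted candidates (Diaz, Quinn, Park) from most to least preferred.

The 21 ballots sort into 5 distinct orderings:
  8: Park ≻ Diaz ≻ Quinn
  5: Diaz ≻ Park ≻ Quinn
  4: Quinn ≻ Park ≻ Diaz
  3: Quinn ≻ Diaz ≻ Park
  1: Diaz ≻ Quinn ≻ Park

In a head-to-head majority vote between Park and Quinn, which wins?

Ballots ranking Park above Quinn: 8 + 5 = 13.
Ballots ranking Quinn above Park: 21 − 13 = 8.
Park wins the head-to-head 13–8.

Park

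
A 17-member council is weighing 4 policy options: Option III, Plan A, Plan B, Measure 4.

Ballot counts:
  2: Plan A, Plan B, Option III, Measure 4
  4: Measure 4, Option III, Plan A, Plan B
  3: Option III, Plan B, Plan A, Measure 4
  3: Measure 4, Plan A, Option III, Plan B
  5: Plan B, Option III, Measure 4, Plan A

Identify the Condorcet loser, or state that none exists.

Head-to-head results (17 council members):
Option III vs Plan A: 4+3+5 = 12 for Option III, 5 for Plan A — Option III by 12–5.
Option III vs Plan B: 4+3+3 = 10 for Option III, 7 for Plan B — Option III by 10–7.
Option III–Measure 4: Option III 10–7.
Plan A vs Plan B: Plan A, 9–8.
Plan A vs Measure 4: Measure 4, 12–5.
Plan B vs Measure 4: Plan B, 10–7.
Each option has at least one pairwise win (Option III beats Plan A; Plan A beats Plan B; Plan B beats Measure 4; Measure 4 beats Plan A) — no Condorcet loser.

none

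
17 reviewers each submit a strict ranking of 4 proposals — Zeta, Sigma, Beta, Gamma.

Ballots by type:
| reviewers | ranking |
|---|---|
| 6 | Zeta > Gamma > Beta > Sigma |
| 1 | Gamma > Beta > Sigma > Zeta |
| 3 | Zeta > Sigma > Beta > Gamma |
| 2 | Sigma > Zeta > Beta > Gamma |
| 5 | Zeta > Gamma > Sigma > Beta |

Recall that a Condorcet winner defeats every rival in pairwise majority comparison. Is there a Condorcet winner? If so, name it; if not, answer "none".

Zeta

Check each pair by majority over 17 ballots:
Zeta–Sigma: Zeta 14–3.
Zeta–Beta: Zeta 16–1.
Zeta vs Gamma: Zeta, 16–1.
Sigma–Beta: Sigma 10–7.
Sigma vs Gamma: Gamma, 12–5.
Beta vs Gamma: Gamma, 12–5.
Only Zeta has no losses; Zeta is the Condorcet winner.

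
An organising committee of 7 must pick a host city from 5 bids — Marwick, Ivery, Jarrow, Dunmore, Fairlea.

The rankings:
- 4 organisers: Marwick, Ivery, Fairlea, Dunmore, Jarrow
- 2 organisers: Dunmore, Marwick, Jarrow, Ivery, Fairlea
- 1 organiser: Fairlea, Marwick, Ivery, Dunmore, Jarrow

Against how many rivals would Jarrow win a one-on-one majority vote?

Jarrow against each rival (7 organisers):
Jarrow vs Marwick: Marwick wins 7–0.
Jarrow vs Ivery: 2 to 5, Ivery.
Jarrow vs Dunmore: Dunmore, 7–0.
Jarrow vs Fairlea: Fairlea wins 5–2.
Jarrow beats no one; loses to Marwick, Ivery, Dunmore, Fairlea — 0 pairwise wins.

0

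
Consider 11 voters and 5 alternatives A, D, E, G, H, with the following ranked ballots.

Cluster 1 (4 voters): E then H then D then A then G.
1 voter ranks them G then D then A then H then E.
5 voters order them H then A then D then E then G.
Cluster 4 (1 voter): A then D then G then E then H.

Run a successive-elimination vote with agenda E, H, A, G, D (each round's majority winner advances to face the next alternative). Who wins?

Round 1: E vs H — 5–6, H advances.
Round 2: H vs A — 9–2, H advances.
Round 3: H vs G — 9–2, H advances.
Round 4: H vs D — 9–2, H advances.
H survives the agenda.

H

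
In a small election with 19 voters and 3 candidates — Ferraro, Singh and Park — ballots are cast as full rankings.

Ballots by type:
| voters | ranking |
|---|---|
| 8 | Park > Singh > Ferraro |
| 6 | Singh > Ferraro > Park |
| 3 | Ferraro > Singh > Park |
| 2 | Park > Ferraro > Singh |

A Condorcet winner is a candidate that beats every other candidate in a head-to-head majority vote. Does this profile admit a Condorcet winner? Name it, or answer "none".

Check each pair by majority over 19 ballots:
Ferraro–Singh: Singh 14–5.
Ferraro vs Park: 6+3 = 9 for Ferraro, 10 for Park — Park by 10–9.
Singh vs Park: 6+3 = 9 for Singh, 10 for Park — Park by 10–9.
Only Park has no losses; Park is the Condorcet winner.

Park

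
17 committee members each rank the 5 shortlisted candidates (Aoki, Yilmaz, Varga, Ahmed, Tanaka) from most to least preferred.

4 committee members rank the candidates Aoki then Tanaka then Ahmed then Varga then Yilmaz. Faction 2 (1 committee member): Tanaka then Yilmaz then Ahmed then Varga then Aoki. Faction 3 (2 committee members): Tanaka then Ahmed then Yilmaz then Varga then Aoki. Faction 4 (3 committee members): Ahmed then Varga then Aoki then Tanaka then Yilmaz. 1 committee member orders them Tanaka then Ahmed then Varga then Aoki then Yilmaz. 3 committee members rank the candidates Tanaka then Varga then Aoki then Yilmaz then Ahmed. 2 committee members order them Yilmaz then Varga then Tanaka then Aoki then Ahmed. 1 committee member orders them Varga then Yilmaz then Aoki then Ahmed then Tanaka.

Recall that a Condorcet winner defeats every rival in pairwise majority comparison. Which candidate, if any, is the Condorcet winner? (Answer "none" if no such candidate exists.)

Tanaka

Check each pair by majority over 17 ballots:
Aoki vs Yilmaz: 4+3+1+3 = 11 for Aoki, 6 for Yilmaz — Aoki by 11–6.
Aoki vs Varga: 4 to 13, Varga.
Aoki vs Ahmed: Aoki is ranked higher on 4+3+2+1 = 10 ballots, Ahmed on 7. Aoki wins 10–7.
Aoki vs Tanaka: 4+3+1 = 8 for Aoki, 9 for Tanaka — Tanaka by 9–8.
Yilmaz vs Varga: Yilmaz is ranked higher on 1+2+2 = 5 ballots, Varga on 12. Varga wins 12–5.
Yilmaz vs Ahmed: 1+3+2+1 = 7 for Yilmaz, 10 for Ahmed — Ahmed by 10–7.
Yilmaz vs Tanaka: Yilmaz preferred on 2+1 = 3 ballots; Tanaka wins 14–3.
Varga vs Ahmed: Varga preferred on 3+2+1 = 6 ballots; Ahmed wins 11–6.
Varga vs Tanaka: 6 to 11, Tanaka.
Ahmed vs Tanaka: Ahmed is ranked higher on 3+1 = 4 ballots, Tanaka on 13. Tanaka wins 13–4.
Tanaka defeats every rival head-to-head and is the Condorcet winner.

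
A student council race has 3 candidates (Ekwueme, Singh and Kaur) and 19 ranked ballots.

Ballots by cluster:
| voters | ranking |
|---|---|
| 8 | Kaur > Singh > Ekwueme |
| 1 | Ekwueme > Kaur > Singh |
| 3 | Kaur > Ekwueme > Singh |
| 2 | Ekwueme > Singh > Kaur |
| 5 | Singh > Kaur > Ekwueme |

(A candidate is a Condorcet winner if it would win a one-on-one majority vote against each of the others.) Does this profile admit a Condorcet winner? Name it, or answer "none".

Kaur

Pairwise majorities:
Ekwueme vs Singh: 1+3+2 = 6 for Ekwueme, 13 for Singh — Singh by 13–6.
Ekwueme vs Kaur: Ekwueme is ranked higher on 1+2 = 3 ballots, Kaur on 16. Kaur wins 16–3.
Singh vs Kaur: Singh is ranked higher on 2+5 = 7 ballots, Kaur on 12. Kaur wins 12–7.
Kaur beats each of Ekwueme, Singh — Kaur is the Condorcet winner.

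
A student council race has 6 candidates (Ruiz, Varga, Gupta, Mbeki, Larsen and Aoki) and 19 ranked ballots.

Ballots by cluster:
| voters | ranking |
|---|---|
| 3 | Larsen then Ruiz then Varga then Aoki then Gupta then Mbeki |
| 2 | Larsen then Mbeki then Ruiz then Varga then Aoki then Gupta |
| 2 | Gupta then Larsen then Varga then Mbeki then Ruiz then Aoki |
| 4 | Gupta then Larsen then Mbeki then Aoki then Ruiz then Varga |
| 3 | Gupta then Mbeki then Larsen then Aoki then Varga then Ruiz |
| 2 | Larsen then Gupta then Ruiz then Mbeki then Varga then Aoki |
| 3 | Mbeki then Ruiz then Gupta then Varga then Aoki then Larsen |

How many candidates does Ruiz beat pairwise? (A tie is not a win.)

2

Ruiz against each rival (19 voters):
Ruiz vs Varga: Ruiz, 14–5.
Ruiz vs Gupta: 8 to 11, Gupta.
Ruiz vs Mbeki: Mbeki, 14–5.
Ruiz vs Larsen: 3 for Ruiz, 16 for Larsen — Larsen by 16–3.
Ruiz vs Aoki: Ruiz is ranked higher on 3+2+2+2+3 = 12 ballots, Aoki on 7. Ruiz wins 12–7.
Ruiz beats Varga, Aoki; loses to Gupta, Mbeki, Larsen — 2 pairwise wins.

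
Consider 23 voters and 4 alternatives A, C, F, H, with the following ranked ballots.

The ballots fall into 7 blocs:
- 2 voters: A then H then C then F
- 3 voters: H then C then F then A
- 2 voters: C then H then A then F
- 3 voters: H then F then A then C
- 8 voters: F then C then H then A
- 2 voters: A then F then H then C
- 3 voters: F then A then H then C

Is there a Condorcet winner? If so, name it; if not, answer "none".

Head-to-head results (23 voters):
A vs C: A preferred on 2+3+2+3 = 10 ballots; C wins 13–10.
A–F: F 17–6.
A vs H: 7 to 16, H.
C vs F: 7 to 16, F.
C vs H: H, 13–10.
F–H: F 13–10.
F wins every pairwise contest, so F is the Condorcet winner.

F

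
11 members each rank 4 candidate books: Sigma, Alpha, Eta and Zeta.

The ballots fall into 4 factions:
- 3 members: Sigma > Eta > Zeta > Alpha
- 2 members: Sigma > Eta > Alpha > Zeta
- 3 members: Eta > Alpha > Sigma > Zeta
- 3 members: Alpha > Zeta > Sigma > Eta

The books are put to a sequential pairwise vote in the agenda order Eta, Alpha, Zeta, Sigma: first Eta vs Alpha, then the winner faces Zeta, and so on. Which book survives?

Sigma

Round 1: Eta vs Alpha — 8–3, Eta advances.
Round 2: Eta vs Zeta — 8–3, Eta advances.
Round 3: Eta vs Sigma — 3–8, Sigma advances.
Sigma survives the agenda.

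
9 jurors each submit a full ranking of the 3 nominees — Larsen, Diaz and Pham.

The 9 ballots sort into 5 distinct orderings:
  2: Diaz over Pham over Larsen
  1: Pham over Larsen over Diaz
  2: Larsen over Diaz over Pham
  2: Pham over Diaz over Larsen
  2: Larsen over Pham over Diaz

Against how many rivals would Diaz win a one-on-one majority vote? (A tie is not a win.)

Diaz against each rival (9 jurors):
Diaz vs Larsen: Diaz preferred on 2+2 = 4 ballots; Larsen wins 5–4.
Diaz vs Pham: 4 to 5, Pham.
Diaz beats no one; loses to Larsen, Pham — 0 pairwise wins.

0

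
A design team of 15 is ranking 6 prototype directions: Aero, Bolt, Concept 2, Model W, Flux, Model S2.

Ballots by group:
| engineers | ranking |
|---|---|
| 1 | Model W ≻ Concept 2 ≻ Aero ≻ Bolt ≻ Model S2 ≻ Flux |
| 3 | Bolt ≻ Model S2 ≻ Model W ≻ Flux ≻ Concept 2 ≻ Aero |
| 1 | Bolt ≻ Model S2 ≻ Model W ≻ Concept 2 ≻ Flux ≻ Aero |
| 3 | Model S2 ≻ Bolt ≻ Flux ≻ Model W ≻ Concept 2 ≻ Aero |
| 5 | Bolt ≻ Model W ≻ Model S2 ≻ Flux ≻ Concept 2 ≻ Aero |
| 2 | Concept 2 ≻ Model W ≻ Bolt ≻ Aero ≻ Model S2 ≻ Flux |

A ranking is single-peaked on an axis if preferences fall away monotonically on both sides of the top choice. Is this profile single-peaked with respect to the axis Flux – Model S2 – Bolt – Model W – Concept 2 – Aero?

yes

Axis positions: Flux=1, Model S2=2, Bolt=3, Model W=4, Concept 2=5, Aero=6.
Group 1 (peak Model W at position 4): ranking walks positions 4-5-6-3-2-1, expanding outward from the peak — single-peaked.
Group 2 (peak Bolt at position 3): ranking walks positions 3-2-4-1-5-6, expanding outward from the peak — single-peaked.
Group 3 (peak Bolt at position 3): ranking walks positions 3-2-4-5-1-6, expanding outward from the peak — single-peaked.
Group 4 (peak Model S2 at position 2): ranking walks positions 2-3-1-4-5-6, expanding outward from the peak — single-peaked.
Group 5 (peak Bolt at position 3): ranking walks positions 3-4-2-1-5-6, expanding outward from the peak — single-peaked.
Group 6 (peak Concept 2 at position 5): ranking walks positions 5-4-3-6-2-1, expanding outward from the peak — single-peaked.
Every ranking is single-peaked on this axis.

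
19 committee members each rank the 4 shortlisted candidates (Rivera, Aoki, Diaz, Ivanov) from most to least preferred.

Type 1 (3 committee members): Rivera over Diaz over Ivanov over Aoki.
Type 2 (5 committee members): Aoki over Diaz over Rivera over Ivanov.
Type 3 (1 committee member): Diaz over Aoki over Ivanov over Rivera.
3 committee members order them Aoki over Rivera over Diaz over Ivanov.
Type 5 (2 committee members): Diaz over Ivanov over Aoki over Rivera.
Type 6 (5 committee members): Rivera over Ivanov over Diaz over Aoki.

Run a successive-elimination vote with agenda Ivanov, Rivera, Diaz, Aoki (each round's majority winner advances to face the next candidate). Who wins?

Round 1: Ivanov vs Rivera — 3–16, Rivera advances.
Round 2: Rivera vs Diaz — 11–8, Rivera advances.
Round 3: Rivera vs Aoki — 8–11, Aoki advances.
The agenda winner is Aoki.

Aoki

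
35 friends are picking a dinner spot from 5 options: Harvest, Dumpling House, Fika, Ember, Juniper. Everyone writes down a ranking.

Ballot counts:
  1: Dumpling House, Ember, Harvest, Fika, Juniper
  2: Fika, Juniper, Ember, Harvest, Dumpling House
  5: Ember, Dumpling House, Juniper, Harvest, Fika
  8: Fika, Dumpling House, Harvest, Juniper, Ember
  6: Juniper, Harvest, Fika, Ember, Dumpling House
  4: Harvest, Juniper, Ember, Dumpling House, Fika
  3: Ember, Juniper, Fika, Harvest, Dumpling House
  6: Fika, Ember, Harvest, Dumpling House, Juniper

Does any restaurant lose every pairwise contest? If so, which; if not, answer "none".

none

Pairwise majorities:
Harvest vs Dumpling House: Harvest wins 21–14.
Harvest vs Fika: 1+5+6+4 = 16 for Harvest, 19 for Fika — Fika by 19–16.
Harvest vs Ember: Harvest wins 18–17.
Harvest vs Juniper: Harvest is ranked higher on 1+8+4+6 = 19 ballots, Juniper on 16. Harvest wins 19–16.
Dumpling House vs Fika: Fika, 25–10.
Dumpling House vs Ember: 9 to 26, Ember.
Dumpling House vs Juniper: Dumpling House wins 20–15.
Fika vs Ember: Fika wins 22–13.
Fika vs Juniper: Juniper, 18–17.
Ember vs Juniper: Juniper wins 20–15.
No restaurant is winless: Harvest beats Dumpling House; Dumpling House beats Juniper; Fika beats Harvest; Ember beats Dumpling House; Juniper beats Fika. There is no Condorcet loser.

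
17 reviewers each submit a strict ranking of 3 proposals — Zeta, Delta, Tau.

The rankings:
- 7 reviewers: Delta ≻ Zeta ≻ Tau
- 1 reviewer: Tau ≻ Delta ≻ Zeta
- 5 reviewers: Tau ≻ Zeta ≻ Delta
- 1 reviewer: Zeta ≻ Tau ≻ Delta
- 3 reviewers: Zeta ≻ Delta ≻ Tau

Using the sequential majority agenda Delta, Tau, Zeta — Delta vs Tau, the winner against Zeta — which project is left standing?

Round 1: Delta vs Tau — 10–7, Delta advances.
Round 2: Delta vs Zeta — 8–9, Zeta advances.
Zeta survives the agenda.

Zeta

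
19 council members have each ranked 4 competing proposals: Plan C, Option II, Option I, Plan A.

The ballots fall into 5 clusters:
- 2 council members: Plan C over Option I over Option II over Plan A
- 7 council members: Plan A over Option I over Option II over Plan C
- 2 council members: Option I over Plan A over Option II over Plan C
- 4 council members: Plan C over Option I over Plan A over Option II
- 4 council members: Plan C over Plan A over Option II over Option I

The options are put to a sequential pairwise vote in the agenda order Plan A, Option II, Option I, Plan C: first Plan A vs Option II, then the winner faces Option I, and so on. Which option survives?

Round 1: Plan A vs Option II — 17–2, Plan A advances.
Round 2: Plan A vs Option I — 11–8, Plan A advances.
Round 3: Plan A vs Plan C — 9–10, Plan C advances.
The agenda winner is Plan C.

Plan C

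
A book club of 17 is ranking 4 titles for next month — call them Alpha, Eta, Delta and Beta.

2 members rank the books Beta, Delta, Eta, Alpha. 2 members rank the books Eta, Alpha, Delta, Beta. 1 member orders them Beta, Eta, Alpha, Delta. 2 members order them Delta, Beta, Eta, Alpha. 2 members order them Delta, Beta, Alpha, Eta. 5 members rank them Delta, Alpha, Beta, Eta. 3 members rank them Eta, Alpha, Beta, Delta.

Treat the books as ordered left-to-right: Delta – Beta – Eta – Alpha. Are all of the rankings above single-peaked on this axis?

no

Axis positions: Delta=1, Beta=2, Eta=3, Alpha=4.
Group 1 (peak Beta at position 2): ranking walks positions 2-1-3-4, expanding outward from the peak — single-peaked.
Group 2: ranking walks positions 3-4-1-2; Delta is ranked above Beta even though Beta lies between Delta and the peak Eta on the axis — preferences dip and rise again. Not single-peaked.
Group 3 (peak Beta at position 2): ranking walks positions 2-3-4-1, expanding outward from the peak — single-peaked.
Group 4 (peak Delta at position 1): ranking walks positions 1-2-3-4, expanding outward from the peak — single-peaked.
Group 5: ranking walks positions 1-2-4-3; Alpha is ranked above Eta even though Eta lies between Alpha and the peak Delta on the axis — preferences dip and rise again. Not single-peaked.
Group 6: ranking walks positions 1-4-2-3; Alpha is ranked above Beta even though Beta lies between Alpha and the peak Delta on the axis — preferences dip and rise again. Not single-peaked.
Group 7 (peak Eta at position 3): ranking walks positions 3-4-2-1, expanding outward from the peak — single-peaked.
Group 2 violates single-peakedness, so the profile is not single-peaked on this axis.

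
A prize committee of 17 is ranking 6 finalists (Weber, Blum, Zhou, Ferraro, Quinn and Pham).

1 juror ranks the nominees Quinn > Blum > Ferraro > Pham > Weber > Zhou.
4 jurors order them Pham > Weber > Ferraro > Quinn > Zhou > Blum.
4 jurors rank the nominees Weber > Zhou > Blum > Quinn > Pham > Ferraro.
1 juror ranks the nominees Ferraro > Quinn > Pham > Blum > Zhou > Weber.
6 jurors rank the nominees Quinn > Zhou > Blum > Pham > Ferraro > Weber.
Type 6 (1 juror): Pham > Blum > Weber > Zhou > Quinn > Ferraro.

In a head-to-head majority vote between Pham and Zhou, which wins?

Zhou

Ballots ranking Pham above Zhou: 1 + 4 + 1 + 1 = 7.
Ballots ranking Zhou above Pham: 17 − 7 = 10.
Zhou wins the head-to-head 10–7.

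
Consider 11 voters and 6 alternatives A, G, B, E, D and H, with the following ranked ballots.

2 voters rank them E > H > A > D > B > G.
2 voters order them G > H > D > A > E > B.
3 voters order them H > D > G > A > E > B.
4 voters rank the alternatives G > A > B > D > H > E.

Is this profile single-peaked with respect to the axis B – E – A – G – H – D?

no

Axis positions: B=1, E=2, A=3, G=4, H=5, D=6.
Bloc 1: ranking walks positions 2-5-3-6-1-4; H is ranked above A even though A lies between H and the peak E on the axis — preferences dip and rise again. Not single-peaked.
Bloc 2 (peak G at position 4): ranking walks positions 4-5-6-3-2-1, expanding outward from the peak — single-peaked.
Bloc 3 (peak H at position 5): ranking walks positions 5-6-4-3-2-1, expanding outward from the peak — single-peaked.
Bloc 4: ranking walks positions 4-3-1-6-5-2; B is ranked above E even though E lies between B and the peak G on the axis — preferences dip and rise again. Not single-peaked.
Bloc 1 violates single-peakedness, so the profile is not single-peaked on this axis.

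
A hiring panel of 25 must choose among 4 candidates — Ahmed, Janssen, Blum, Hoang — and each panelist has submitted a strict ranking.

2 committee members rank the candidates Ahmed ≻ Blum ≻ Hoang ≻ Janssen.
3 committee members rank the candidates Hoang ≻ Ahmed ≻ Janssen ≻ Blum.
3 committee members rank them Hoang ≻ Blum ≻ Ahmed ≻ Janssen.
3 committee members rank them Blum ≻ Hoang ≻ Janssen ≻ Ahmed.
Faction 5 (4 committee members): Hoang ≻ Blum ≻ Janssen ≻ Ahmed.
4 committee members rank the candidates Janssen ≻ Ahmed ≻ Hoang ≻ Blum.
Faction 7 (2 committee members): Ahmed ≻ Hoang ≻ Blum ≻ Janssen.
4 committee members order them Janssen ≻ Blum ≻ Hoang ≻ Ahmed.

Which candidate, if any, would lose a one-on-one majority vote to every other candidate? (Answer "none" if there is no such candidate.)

Ahmed

Pairwise majorities:
Ahmed vs Janssen: 2+3+3+2 = 10 for Ahmed, 15 for Janssen — Janssen by 15–10.
Ahmed vs Blum: Blum, 14–11.
Ahmed vs Hoang: Hoang, 17–8.
Janssen vs Blum: Blum, 14–11.
Janssen–Hoang: Hoang 17–8.
Blum vs Hoang: Blum preferred on 2+3+4 = 9 ballots; Hoang wins 16–9.
Only Ahmed has no wins; Ahmed is the Condorcet loser.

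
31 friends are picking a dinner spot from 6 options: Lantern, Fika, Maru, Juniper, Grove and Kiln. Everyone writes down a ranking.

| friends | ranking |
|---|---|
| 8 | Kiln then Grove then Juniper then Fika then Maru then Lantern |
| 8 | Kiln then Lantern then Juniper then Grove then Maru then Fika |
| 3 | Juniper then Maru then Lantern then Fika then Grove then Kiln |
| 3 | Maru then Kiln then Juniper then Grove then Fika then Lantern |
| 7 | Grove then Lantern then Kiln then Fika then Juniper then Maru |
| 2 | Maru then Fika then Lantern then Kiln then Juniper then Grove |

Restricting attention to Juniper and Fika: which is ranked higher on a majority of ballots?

Juniper

Ballots ranking Juniper above Fika: 8 + 8 + 3 + 3 = 22.
Ballots ranking Fika above Juniper: 31 − 22 = 9.
Juniper wins the head-to-head 22–9.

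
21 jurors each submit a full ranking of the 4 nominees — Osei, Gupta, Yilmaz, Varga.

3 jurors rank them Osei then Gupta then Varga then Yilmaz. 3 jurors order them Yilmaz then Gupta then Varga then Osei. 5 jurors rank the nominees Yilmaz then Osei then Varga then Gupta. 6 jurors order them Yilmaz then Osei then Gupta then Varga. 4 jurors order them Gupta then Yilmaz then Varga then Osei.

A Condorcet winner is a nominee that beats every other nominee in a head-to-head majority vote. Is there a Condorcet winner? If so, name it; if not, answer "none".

Yilmaz

Head-to-head results (21 jurors):
Osei vs Gupta: Osei wins 14–7.
Osei vs Yilmaz: Yilmaz, 18–3.
Osei vs Varga: Osei, 14–7.
Gupta vs Yilmaz: Yilmaz, 14–7.
Gupta–Varga: Gupta 16–5.
Yilmaz vs Varga: Yilmaz is ranked higher on 3+5+6+4 = 18 ballots, Varga on 3. Yilmaz wins 18–3.
Yilmaz wins every pairwise contest, so Yilmaz is the Condorcet winner.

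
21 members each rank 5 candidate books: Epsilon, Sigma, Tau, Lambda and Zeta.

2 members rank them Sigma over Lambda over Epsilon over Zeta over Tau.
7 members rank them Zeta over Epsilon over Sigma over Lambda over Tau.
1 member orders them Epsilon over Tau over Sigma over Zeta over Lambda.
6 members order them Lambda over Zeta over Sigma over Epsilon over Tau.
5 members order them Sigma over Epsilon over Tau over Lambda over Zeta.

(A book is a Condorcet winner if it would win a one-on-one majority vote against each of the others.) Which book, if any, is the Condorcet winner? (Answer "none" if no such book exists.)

none

Check each pair by majority over 21 ballots:
Epsilon vs Sigma: 8 to 13, Sigma.
Epsilon vs Tau: Epsilon is ranked higher on 2+7+1+6+5 = 21 ballots, Tau on 0. Epsilon wins 21–0.
Epsilon vs Lambda: 7+1+5 = 13 for Epsilon, 8 for Lambda — Epsilon by 13–8.
Epsilon vs Zeta: Epsilon preferred on 2+1+5 = 8 ballots; Zeta wins 13–8.
Sigma vs Tau: Sigma is ranked higher on 2+7+6+5 = 20 ballots, Tau on 1. Sigma wins 20–1.
Sigma vs Lambda: 15 to 6, Sigma.
Sigma vs Zeta: 2+1+5 = 8 for Sigma, 13 for Zeta — Zeta by 13–8.
Tau vs Lambda: 1+5 = 6 for Tau, 15 for Lambda — Lambda by 15–6.
Tau vs Zeta: 1+5 = 6 for Tau, 15 for Zeta — Zeta by 15–6.
Lambda vs Zeta: Lambda preferred on 2+6+5 = 13 ballots; Lambda wins 13–8.
Every book loses at least once (Epsilon loses to Sigma; Sigma loses to Zeta; Tau loses to Epsilon; Lambda loses to Epsilon; Zeta loses to Lambda). The majority relation contains the cycle Epsilon beats Lambda beats Zeta beats Epsilon, so there is no Condorcet winner.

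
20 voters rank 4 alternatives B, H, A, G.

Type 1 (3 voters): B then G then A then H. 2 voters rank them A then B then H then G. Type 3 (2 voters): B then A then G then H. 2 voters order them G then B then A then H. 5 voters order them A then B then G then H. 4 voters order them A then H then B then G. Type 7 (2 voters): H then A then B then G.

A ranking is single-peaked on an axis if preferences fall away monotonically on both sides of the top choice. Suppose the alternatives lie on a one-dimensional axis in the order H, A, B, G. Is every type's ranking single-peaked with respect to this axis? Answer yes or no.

yes

Axis positions: H=1, A=2, B=3, G=4.
Type 1 (peak B at position 3): ranking walks positions 3-4-2-1, expanding outward from the peak — single-peaked.
Type 2 (peak A at position 2): ranking walks positions 2-3-1-4, expanding outward from the peak — single-peaked.
Type 3 (peak B at position 3): ranking walks positions 3-2-4-1, expanding outward from the peak — single-peaked.
Type 4 (peak G at position 4): ranking walks positions 4-3-2-1, expanding outward from the peak — single-peaked.
Type 5 (peak A at position 2): ranking walks positions 2-3-4-1, expanding outward from the peak — single-peaked.
Type 6 (peak A at position 2): ranking walks positions 2-1-3-4, expanding outward from the peak — single-peaked.
Type 7 (peak H at position 1): ranking walks positions 1-2-3-4, expanding outward from the peak — single-peaked.
Every ranking is single-peaked on this axis.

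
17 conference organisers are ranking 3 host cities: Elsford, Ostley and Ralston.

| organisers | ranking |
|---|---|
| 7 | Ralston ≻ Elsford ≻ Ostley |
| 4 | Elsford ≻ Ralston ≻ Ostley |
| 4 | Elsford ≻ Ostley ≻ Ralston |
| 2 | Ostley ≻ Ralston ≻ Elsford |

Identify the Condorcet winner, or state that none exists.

Pairwise majorities:
Elsford vs Ostley: Elsford wins 15–2.
Elsford vs Ralston: Ralston wins 9–8.
Ostley–Ralston: Ralston 11–6.
Only Ralston has no losses; Ralston is the Condorcet winner.

Ralston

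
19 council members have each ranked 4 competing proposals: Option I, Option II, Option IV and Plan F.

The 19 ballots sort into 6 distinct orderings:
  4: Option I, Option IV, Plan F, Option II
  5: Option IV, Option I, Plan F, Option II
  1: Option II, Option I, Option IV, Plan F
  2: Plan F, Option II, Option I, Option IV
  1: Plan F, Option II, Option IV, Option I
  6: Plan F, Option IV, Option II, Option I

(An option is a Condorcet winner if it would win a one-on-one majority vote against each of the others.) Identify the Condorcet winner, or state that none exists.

Head-to-head results (19 council members):
Option I vs Option II: 4+5 = 9 for Option I, 10 for Option II — Option II by 10–9.
Option I vs Option IV: Option IV, 12–7.
Option I vs Plan F: 10 to 9, Option I.
Option II vs Option IV: Option IV, 15–4.
Option II vs Plan F: 1 to 18, Plan F.
Option IV vs Plan F: 4+5+1 = 10 for Option IV, 9 for Plan F — Option IV by 10–9.
Option IV beats each of Option I, Option II, Plan F — Option IV is the Condorcet winner.

Option IV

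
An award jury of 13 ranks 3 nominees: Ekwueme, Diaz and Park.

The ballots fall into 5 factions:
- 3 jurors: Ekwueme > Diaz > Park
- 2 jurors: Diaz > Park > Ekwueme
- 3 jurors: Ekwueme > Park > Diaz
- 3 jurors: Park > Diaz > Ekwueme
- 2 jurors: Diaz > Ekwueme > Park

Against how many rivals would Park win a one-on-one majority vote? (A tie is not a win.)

0

Park against each rival (13 jurors):
Park vs Ekwueme: 2+3 = 5 for Park, 8 for Ekwueme — Ekwueme by 8–5.
Park vs Diaz: Park is ranked higher on 3+3 = 6 ballots, Diaz on 7. Diaz wins 7–6.
Park beats no one; loses to Ekwueme, Diaz — 0 pairwise wins.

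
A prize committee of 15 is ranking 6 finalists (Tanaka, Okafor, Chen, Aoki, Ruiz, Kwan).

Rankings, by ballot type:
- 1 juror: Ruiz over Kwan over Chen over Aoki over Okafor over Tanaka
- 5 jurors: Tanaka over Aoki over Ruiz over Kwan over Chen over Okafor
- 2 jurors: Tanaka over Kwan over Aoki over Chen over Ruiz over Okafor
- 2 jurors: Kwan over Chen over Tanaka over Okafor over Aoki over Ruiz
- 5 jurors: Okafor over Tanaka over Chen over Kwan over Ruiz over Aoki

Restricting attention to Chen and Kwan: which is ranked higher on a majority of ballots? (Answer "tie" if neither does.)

Ballots ranking Chen above Kwan: 5.
Ballots ranking Kwan above Chen: 15 − 5 = 10.
Kwan wins the head-to-head 10–5.

Kwan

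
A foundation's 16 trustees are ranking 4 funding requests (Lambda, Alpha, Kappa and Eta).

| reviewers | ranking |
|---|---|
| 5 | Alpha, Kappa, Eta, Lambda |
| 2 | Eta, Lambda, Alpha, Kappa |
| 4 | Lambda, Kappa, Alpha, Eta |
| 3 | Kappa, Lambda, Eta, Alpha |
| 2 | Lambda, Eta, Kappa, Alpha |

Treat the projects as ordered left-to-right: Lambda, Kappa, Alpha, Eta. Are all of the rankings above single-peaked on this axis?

no

Axis positions: Lambda=1, Kappa=2, Alpha=3, Eta=4.
Ballot type 1 (peak Alpha at position 3): ranking walks positions 3-2-4-1, expanding outward from the peak — single-peaked.
Ballot type 2: ranking walks positions 4-1-3-2; Lambda is ranked above Alpha even though Alpha lies between Lambda and the peak Eta on the axis — preferences dip and rise again. Not single-peaked.
Ballot type 3 (peak Lambda at position 1): ranking walks positions 1-2-3-4, expanding outward from the peak — single-peaked.
Ballot type 4: ranking walks positions 2-1-4-3; Eta is ranked above Alpha even though Alpha lies between Eta and the peak Kappa on the axis — preferences dip and rise again. Not single-peaked.
Ballot type 5: ranking walks positions 1-4-2-3; Eta is ranked above Kappa even though Kappa lies between Eta and the peak Lambda on the axis — preferences dip and rise again. Not single-peaked.
Ballot type 2 violates single-peakedness, so the profile is not single-peaked on this axis.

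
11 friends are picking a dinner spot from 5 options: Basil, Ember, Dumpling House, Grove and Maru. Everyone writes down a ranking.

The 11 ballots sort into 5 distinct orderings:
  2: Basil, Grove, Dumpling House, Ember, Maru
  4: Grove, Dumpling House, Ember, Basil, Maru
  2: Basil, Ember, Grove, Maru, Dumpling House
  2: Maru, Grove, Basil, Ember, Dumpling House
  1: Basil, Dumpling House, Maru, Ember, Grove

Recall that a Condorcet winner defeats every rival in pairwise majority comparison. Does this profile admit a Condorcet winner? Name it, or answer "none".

Grove

Pairwise majorities:
Basil–Ember: Basil 7–4.
Basil vs Dumpling House: Basil wins 7–4.
Basil vs Grove: Grove, 6–5.
Basil vs Maru: Basil wins 9–2.
Ember vs Dumpling House: Dumpling House, 7–4.
Ember–Grove: Grove 8–3.
Ember–Maru: Ember 8–3.
Dumpling House–Grove: Grove 10–1.
Dumpling House vs Maru: Dumpling House wins 7–4.
Grove vs Maru: Grove wins 8–3.
Grove beats each of Basil, Ember, Dumpling House, Maru — Grove is the Condorcet winner.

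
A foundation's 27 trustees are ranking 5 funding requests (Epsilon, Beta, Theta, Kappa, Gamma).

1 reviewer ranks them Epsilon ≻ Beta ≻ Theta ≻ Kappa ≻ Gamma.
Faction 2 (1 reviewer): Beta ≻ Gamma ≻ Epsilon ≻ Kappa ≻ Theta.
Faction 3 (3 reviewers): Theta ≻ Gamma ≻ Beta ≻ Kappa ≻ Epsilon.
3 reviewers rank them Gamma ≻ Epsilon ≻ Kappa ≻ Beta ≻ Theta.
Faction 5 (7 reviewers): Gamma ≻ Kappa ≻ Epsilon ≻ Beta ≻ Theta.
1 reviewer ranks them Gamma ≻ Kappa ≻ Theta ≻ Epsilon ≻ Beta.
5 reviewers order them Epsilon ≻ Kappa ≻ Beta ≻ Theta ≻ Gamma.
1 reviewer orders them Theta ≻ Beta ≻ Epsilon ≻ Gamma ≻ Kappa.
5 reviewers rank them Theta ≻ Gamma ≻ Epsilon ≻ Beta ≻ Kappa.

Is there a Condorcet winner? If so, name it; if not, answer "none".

Check each pair by majority over 27 ballots:
Epsilon vs Beta: Epsilon is ranked higher on 1+3+7+1+5+5 = 22 ballots, Beta on 5. Epsilon wins 22–5.
Epsilon vs Theta: Epsilon is ranked higher on 1+1+3+7+5 = 17 ballots, Theta on 10. Epsilon wins 17–10.
Epsilon vs Kappa: Epsilon preferred on 1+1+3+5+1+5 = 16 ballots; Epsilon wins 16–11.
Epsilon vs Gamma: 7 to 20, Gamma.
Beta vs Theta: Beta is ranked higher on 1+1+3+7+5 = 17 ballots, Theta on 10. Beta wins 17–10.
Beta vs Kappa: 11 to 16, Kappa.
Beta vs Gamma: 1+1+5+1 = 8 for Beta, 19 for Gamma — Gamma by 19–8.
Theta vs Kappa: Theta is ranked higher on 1+3+1+5 = 10 ballots, Kappa on 17. Kappa wins 17–10.
Theta vs Gamma: Theta is ranked higher on 1+3+5+1+5 = 15 ballots, Gamma on 12. Theta wins 15–12.
Kappa vs Gamma: Kappa is ranked higher on 1+5 = 6 ballots, Gamma on 21. Gamma wins 21–6.
Every project loses at least once (Epsilon loses to Gamma; Beta loses to Epsilon; Theta loses to Epsilon; Kappa loses to Epsilon; Gamma loses to Theta). The majority relation contains the cycle Epsilon > Theta > Gamma > Epsilon, so there is no Condorcet winner.

none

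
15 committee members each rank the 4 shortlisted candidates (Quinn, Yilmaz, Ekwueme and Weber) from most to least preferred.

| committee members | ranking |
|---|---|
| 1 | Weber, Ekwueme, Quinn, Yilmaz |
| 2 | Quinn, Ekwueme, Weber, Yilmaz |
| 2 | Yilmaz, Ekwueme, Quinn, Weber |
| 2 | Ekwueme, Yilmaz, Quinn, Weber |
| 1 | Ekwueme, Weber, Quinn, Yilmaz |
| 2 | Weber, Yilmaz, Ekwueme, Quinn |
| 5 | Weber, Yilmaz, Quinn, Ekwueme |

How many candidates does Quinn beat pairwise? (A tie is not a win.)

0

Quinn against each rival (15 committee members):
Quinn vs Yilmaz: Quinn is ranked higher on 1+2+1 = 4 ballots, Yilmaz on 11. Yilmaz wins 11–4.
Quinn vs Ekwueme: 2+5 = 7 for Quinn, 8 for Ekwueme — Ekwueme by 8–7.
Quinn vs Weber: Weber wins 9–6.
Quinn beats no one; loses to Yilmaz, Ekwueme, Weber — 0 pairwise wins.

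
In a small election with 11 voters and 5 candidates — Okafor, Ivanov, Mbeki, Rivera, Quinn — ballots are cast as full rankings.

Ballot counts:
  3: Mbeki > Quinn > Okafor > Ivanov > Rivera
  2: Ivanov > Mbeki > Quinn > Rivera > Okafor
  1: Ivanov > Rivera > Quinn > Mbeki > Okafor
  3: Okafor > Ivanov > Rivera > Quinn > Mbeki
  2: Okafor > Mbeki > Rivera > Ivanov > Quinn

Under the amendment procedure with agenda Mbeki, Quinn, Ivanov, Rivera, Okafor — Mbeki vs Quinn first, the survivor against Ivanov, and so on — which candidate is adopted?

Okafor

Round 1: Mbeki vs Quinn — 7–4, Mbeki advances.
Round 2: Mbeki vs Ivanov — 5–6, Ivanov advances.
Round 3: Ivanov vs Rivera — 9–2, Ivanov advances.
Round 4: Ivanov vs Okafor — 3–8, Okafor advances.
The agenda winner is Okafor.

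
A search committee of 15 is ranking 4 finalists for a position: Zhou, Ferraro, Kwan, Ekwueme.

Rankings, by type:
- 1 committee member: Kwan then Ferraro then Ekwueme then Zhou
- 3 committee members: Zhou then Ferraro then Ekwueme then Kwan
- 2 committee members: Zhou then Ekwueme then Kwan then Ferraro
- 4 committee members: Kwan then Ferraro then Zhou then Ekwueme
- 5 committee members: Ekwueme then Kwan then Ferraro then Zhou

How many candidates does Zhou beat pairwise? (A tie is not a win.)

Zhou against each rival (15 committee members):
Zhou–Ferraro: Ferraro 10–5.
Zhou vs Kwan: 3+2 = 5 for Zhou, 10 for Kwan — Kwan by 10–5.
Zhou vs Ekwueme: Zhou is ranked higher on 3+2+4 = 9 ballots, Ekwueme on 6. Zhou wins 9–6.
Zhou beats Ekwueme; loses to Ferraro, Kwan — 1 pairwise win.

1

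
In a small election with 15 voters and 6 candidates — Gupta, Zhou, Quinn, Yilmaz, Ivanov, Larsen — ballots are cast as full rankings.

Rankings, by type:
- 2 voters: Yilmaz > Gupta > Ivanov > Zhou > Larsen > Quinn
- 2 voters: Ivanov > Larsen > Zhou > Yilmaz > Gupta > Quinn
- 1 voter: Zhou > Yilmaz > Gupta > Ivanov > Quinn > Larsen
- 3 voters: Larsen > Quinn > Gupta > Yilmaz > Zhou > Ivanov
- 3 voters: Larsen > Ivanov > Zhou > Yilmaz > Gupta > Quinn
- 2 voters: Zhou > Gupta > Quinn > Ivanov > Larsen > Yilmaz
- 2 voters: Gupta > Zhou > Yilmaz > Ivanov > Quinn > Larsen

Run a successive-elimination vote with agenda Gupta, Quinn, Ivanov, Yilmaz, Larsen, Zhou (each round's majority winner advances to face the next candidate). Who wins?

Round 1: Gupta vs Quinn — 12–3, Gupta advances.
Round 2: Gupta vs Ivanov — 10–5, Gupta advances.
Round 3: Gupta vs Yilmaz — 7–8, Yilmaz advances.
Round 4: Yilmaz vs Larsen — 5–10, Larsen advances.
Round 5: Larsen vs Zhou — 8–7, Larsen advances.
Larsen survives the agenda.

Larsen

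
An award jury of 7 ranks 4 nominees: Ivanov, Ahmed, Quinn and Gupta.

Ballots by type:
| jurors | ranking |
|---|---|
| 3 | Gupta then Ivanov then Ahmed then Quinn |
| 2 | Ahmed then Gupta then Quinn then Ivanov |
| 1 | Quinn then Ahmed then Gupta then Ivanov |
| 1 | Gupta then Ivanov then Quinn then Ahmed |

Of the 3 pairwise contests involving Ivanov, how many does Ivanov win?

Ivanov against each rival (7 jurors):
Ivanov–Ahmed: Ivanov 4–3.
Ivanov vs Quinn: 3+1 = 4 for Ivanov, 3 for Quinn — Ivanov by 4–3.
Ivanov vs Gupta: Gupta wins 7–0.
Ivanov beats Ahmed, Quinn; loses to Gupta — 2 pairwise wins.

2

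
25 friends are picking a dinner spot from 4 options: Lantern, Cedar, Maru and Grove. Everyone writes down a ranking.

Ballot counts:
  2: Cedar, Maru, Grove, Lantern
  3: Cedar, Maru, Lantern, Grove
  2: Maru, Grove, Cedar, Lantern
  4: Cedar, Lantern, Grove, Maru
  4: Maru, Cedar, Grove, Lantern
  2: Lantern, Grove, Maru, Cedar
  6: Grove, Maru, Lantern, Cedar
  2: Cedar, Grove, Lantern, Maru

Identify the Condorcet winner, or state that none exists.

Check each pair by majority over 25 ballots:
Lantern vs Cedar: Cedar wins 17–8.
Lantern vs Maru: Maru, 17–8.
Lantern vs Grove: Grove, 16–9.
Cedar vs Maru: Maru, 14–11.
Cedar vs Grove: Cedar, 15–10.
Maru vs Grove: Grove wins 14–11.
Each restaurant drops at least one matchup (Lantern loses to Cedar; Cedar loses to Maru; Maru loses to Grove; Grove loses to Cedar); the cycle Cedar → Grove → Maru → Cedar rules out a Condorcet winner.

none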